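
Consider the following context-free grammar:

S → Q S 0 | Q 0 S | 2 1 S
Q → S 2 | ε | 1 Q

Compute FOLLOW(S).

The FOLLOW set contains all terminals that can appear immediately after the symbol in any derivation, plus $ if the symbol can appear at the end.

We compute FOLLOW(S) using the standard algorithm.
FOLLOW(S) starts with {$}.
FIRST(Q) = {0, 1, 2, ε}
FIRST(S) = {0, 1, 2}
FOLLOW(Q) = {0, 1, 2}
FOLLOW(S) = {$, 0, 2}
Therefore, FOLLOW(S) = {$, 0, 2}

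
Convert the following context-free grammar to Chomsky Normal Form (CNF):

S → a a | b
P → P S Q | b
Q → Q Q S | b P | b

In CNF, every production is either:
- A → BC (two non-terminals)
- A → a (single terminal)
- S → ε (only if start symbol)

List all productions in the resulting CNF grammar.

TA → a; S → b; P → b; TB → b; Q → b; S → TA TA; P → P X0; X0 → S Q; Q → Q X1; X1 → Q S; Q → TB P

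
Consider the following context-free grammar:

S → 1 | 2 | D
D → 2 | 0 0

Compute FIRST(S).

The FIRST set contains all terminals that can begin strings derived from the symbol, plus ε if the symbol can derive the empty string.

We compute FIRST(S) using the standard algorithm.
FIRST(D) = {0, 2}
FIRST(S) = {0, 1, 2}
Therefore, FIRST(S) = {0, 1, 2}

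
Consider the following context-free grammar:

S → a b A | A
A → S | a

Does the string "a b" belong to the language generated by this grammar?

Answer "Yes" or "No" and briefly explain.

No - no valid derivation exists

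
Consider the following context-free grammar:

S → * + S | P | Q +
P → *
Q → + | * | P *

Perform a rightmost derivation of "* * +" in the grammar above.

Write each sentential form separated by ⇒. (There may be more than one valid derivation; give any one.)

S ⇒ Q + ⇒ P * + ⇒ * * +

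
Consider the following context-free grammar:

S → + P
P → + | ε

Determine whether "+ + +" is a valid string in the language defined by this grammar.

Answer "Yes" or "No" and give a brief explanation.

No - no valid derivation exists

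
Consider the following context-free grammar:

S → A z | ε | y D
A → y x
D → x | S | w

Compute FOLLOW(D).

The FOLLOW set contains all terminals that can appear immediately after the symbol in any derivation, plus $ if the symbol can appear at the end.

We compute FOLLOW(D) using the standard algorithm.
FOLLOW(S) starts with {$}.
FIRST(A) = {y}
FIRST(D) = {w, x, y, ε}
FIRST(S) = {y, ε}
FOLLOW(A) = {z}
FOLLOW(D) = {$}
FOLLOW(S) = {$}
Therefore, FOLLOW(D) = {$}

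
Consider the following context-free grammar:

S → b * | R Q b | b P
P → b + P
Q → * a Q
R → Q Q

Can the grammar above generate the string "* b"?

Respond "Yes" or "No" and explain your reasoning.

No - no valid derivation exists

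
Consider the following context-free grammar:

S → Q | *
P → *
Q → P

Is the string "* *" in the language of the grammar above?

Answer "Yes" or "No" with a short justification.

No - no valid derivation exists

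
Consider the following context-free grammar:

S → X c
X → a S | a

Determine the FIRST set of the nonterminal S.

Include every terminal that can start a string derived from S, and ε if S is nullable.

We compute FIRST(S) using the standard algorithm.
FIRST(S) = {a}
FIRST(X) = {a}
Therefore, FIRST(S) = {a}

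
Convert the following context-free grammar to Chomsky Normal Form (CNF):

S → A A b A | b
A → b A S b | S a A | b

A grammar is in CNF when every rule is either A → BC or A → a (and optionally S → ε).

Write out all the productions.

TB → b; S → b; TA → a; A → b; S → A X0; X0 → A X1; X1 → TB A; A → TB X2; X2 → A X3; X3 → S TB; A → S X4; X4 → TA A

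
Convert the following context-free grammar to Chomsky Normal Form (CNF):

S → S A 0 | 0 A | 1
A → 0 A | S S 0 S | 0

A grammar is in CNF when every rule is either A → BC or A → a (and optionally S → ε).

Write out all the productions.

T0 → 0; S → 1; A → 0; S → S X0; X0 → A T0; S → T0 A; A → T0 A; A → S X1; X1 → S X2; X2 → T0 S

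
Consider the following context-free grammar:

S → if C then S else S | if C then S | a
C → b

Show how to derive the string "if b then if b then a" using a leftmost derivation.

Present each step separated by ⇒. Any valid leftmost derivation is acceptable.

S ⇒ if C then S ⇒ if b then S ⇒ if b then if C then S ⇒ if b then if b then S ⇒ if b then if b then a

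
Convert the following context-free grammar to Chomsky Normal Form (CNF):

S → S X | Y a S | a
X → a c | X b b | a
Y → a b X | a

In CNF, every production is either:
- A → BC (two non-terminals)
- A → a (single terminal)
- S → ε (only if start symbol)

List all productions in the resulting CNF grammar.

TA → a; S → a; TC → c; TB → b; X → a; Y → a; S → S X; S → Y X0; X0 → TA S; X → TA TC; X → X X1; X1 → TB TB; Y → TA X2; X2 → TB X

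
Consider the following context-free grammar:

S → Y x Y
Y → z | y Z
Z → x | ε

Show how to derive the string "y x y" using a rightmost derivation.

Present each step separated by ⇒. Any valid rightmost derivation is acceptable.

S ⇒ Y x Y ⇒ Y x y Z ⇒ Y x y ⇒ y Z x y ⇒ y x y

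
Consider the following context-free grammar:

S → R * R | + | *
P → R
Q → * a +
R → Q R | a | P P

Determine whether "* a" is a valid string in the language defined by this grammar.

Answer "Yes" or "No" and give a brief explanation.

No - no valid derivation exists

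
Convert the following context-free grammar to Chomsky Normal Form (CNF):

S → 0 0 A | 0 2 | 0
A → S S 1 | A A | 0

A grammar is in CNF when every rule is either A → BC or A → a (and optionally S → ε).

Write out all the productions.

T0 → 0; T2 → 2; S → 0; T1 → 1; A → 0; S → T0 X0; X0 → T0 A; S → T0 T2; A → S X1; X1 → S T1; A → A A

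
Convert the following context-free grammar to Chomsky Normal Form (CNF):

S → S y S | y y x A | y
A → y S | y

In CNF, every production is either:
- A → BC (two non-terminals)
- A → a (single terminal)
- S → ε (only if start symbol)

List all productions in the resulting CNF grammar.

TY → y; TX → x; S → y; A → y; S → S X0; X0 → TY S; S → TY X1; X1 → TY X2; X2 → TX A; A → TY S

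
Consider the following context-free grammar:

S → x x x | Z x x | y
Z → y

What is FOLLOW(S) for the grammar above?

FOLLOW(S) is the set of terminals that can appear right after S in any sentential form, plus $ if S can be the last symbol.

We compute FOLLOW(S) using the standard algorithm.
FOLLOW(S) starts with {$}.
FIRST(S) = {x, y}
FIRST(Z) = {y}
FOLLOW(S) = {$}
FOLLOW(Z) = {x}
Therefore, FOLLOW(S) = {$}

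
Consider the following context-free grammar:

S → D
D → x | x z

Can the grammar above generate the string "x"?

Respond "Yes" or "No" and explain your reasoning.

Yes - a valid derivation exists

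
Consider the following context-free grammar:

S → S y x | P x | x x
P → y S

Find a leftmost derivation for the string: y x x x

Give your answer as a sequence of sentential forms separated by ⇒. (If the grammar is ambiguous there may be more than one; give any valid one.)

S ⇒ P x ⇒ y S x ⇒ y x x x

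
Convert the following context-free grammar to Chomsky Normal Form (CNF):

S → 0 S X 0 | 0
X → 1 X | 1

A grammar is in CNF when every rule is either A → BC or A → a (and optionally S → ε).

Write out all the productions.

T0 → 0; S → 0; T1 → 1; X → 1; S → T0 X0; X0 → S X1; X1 → X T0; X → T1 X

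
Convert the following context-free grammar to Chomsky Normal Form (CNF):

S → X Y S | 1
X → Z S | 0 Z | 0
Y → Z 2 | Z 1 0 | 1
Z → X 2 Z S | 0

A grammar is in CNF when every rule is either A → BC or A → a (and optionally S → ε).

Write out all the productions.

S → 1; T0 → 0; X → 0; T2 → 2; T1 → 1; Y → 1; Z → 0; S → X X0; X0 → Y S; X → Z S; X → T0 Z; Y → Z T2; Y → Z X1; X1 → T1 T0; Z → X X2; X2 → T2 X3; X3 → Z S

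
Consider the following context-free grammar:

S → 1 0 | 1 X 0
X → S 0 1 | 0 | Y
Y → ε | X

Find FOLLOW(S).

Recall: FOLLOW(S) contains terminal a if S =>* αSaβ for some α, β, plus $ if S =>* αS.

We compute FOLLOW(S) using the standard algorithm.
FOLLOW(S) starts with {$}.
FIRST(S) = {1}
FIRST(X) = {0, 1, ε}
FIRST(Y) = {0, 1, ε}
FOLLOW(S) = {$, 0}
FOLLOW(X) = {0}
FOLLOW(Y) = {0}
Therefore, FOLLOW(S) = {$, 0}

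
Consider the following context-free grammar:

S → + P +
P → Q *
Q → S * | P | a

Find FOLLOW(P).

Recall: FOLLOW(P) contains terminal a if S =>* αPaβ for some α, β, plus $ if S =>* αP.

We compute FOLLOW(P) using the standard algorithm.
FOLLOW(S) starts with {$}.
FIRST(P) = {+, a}
FIRST(Q) = {+, a}
FIRST(S) = {+}
FOLLOW(P) = {*, +}
FOLLOW(Q) = {*}
FOLLOW(S) = {$, *}
Therefore, FOLLOW(P) = {*, +}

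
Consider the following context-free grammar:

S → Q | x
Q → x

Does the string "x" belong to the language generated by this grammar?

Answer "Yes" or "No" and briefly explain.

Yes - a valid derivation exists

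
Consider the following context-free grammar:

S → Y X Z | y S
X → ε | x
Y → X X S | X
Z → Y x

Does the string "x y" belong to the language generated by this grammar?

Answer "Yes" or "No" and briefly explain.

No - no valid derivation exists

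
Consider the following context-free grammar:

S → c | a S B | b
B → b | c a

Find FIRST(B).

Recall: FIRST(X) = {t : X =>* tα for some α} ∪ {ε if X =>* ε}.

We compute FIRST(B) using the standard algorithm.
FIRST(B) = {b, c}
FIRST(S) = {a, b, c}
Therefore, FIRST(B) = {b, c}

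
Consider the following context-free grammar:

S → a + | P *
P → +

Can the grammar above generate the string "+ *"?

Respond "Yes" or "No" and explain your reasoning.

Yes - a valid derivation exists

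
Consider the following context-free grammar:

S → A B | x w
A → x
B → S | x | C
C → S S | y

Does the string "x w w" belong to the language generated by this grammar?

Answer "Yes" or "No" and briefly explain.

No - no valid derivation exists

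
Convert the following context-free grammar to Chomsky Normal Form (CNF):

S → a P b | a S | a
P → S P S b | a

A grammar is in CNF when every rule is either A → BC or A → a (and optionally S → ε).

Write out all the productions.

TA → a; TB → b; S → a; P → a; S → TA X0; X0 → P TB; S → TA S; P → S X1; X1 → P X2; X2 → S TB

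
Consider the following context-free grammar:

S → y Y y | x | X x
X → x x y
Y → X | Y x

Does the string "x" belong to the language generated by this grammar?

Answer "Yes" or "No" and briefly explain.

Yes - a valid derivation exists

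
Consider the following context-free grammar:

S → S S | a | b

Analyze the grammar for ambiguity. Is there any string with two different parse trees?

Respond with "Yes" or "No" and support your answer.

Yes - the string 'b a a a' has two distinct parse trees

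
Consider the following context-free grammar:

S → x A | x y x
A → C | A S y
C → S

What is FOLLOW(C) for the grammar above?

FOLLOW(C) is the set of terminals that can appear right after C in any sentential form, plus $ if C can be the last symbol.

We compute FOLLOW(C) using the standard algorithm.
FOLLOW(S) starts with {$}.
FIRST(A) = {x}
FIRST(C) = {x}
FIRST(S) = {x}
FOLLOW(A) = {$, x, y}
FOLLOW(C) = {$, x, y}
FOLLOW(S) = {$, x, y}
Therefore, FOLLOW(C) = {$, x, y}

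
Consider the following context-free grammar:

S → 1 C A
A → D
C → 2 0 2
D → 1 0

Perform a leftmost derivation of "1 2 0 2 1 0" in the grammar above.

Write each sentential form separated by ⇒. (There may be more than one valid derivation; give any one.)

S ⇒ 1 C A ⇒ 1 2 0 2 A ⇒ 1 2 0 2 D ⇒ 1 2 0 2 1 0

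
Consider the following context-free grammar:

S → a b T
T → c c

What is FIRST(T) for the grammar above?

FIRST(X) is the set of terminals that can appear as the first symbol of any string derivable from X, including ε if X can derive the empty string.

We compute FIRST(T) using the standard algorithm.
FIRST(S) = {a}
FIRST(T) = {c}
Therefore, FIRST(T) = {c}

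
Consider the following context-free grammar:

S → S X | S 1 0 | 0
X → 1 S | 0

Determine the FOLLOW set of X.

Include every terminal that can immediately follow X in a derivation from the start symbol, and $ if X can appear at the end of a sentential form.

We compute FOLLOW(X) using the standard algorithm.
FOLLOW(S) starts with {$}.
FIRST(S) = {0}
FIRST(X) = {0, 1}
FOLLOW(S) = {$, 0, 1}
FOLLOW(X) = {$, 0, 1}
Therefore, FOLLOW(X) = {$, 0, 1}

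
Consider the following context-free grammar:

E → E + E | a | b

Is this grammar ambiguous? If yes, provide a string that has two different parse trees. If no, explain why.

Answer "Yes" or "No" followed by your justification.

Yes - the string 'a + a + b + a + a + b' has two distinct leftmost derivations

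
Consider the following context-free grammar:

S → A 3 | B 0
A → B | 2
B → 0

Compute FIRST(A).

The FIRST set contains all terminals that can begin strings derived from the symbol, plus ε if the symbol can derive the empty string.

We compute FIRST(A) using the standard algorithm.
FIRST(A) = {0, 2}
FIRST(B) = {0}
FIRST(S) = {0, 2}
Therefore, FIRST(A) = {0, 2}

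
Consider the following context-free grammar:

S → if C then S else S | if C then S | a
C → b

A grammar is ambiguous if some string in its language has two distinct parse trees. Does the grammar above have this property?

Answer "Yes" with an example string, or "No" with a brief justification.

Yes - the string 'if b then if b then if b then a else a else a' has two distinct parse trees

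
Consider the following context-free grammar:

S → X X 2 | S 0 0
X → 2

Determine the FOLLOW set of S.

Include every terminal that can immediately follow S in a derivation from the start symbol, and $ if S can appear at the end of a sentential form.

We compute FOLLOW(S) using the standard algorithm.
FOLLOW(S) starts with {$}.
FIRST(S) = {2}
FIRST(X) = {2}
FOLLOW(S) = {$, 0}
FOLLOW(X) = {2}
Therefore, FOLLOW(S) = {$, 0}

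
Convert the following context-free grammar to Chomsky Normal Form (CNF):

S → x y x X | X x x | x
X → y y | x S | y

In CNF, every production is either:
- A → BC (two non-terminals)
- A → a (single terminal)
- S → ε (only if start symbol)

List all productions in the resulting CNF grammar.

TX → x; TY → y; S → x; X → y; S → TX X0; X0 → TY X1; X1 → TX X; S → X X2; X2 → TX TX; X → TY TY; X → TX S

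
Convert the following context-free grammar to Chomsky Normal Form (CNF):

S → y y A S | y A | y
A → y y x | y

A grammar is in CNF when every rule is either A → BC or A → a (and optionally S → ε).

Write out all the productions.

TY → y; S → y; TX → x; A → y; S → TY X0; X0 → TY X1; X1 → A S; S → TY A; A → TY X2; X2 → TY TX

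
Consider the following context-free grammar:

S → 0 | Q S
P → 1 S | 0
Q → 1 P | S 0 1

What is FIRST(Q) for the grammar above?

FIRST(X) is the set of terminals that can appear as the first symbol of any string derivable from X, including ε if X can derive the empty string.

We compute FIRST(Q) using the standard algorithm.
FIRST(P) = {0, 1}
FIRST(Q) = {0, 1}
FIRST(S) = {0, 1}
Therefore, FIRST(Q) = {0, 1}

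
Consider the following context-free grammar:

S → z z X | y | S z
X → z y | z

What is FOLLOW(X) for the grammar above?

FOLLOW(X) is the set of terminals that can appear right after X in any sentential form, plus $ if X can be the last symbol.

We compute FOLLOW(X) using the standard algorithm.
FOLLOW(S) starts with {$}.
FIRST(S) = {y, z}
FIRST(X) = {z}
FOLLOW(S) = {$, z}
FOLLOW(X) = {$, z}
Therefore, FOLLOW(X) = {$, z}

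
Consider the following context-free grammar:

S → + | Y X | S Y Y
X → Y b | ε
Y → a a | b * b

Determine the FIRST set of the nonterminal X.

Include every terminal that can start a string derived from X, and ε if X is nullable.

We compute FIRST(X) using the standard algorithm.
FIRST(S) = {+, a, b}
FIRST(X) = {a, b, ε}
FIRST(Y) = {a, b}
Therefore, FIRST(X) = {a, b, ε}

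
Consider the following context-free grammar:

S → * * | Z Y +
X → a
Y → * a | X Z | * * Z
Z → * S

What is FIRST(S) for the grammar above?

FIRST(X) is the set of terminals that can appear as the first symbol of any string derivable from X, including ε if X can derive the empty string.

We compute FIRST(S) using the standard algorithm.
FIRST(S) = {*}
FIRST(X) = {a}
FIRST(Y) = {*, a}
FIRST(Z) = {*}
Therefore, FIRST(S) = {*}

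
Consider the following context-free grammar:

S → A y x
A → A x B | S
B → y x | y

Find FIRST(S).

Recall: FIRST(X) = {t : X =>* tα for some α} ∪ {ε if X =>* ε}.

We compute FIRST(S) using the standard algorithm.
FIRST(A) = {}
FIRST(B) = {y}
FIRST(S) = {}
Therefore, FIRST(S) = {}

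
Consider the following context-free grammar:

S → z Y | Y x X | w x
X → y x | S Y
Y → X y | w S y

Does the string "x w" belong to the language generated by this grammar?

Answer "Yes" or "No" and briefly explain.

No - no valid derivation exists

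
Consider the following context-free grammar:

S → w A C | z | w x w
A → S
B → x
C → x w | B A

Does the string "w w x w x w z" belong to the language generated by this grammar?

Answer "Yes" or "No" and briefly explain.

No - no valid derivation exists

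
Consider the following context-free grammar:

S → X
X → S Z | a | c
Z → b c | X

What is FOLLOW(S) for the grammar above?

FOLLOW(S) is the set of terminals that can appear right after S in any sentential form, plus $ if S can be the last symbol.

We compute FOLLOW(S) using the standard algorithm.
FOLLOW(S) starts with {$}.
FIRST(S) = {a, c}
FIRST(X) = {a, c}
FIRST(Z) = {a, b, c}
FOLLOW(S) = {$, a, b, c}
FOLLOW(X) = {$, a, b, c}
FOLLOW(Z) = {$, a, b, c}
Therefore, FOLLOW(S) = {$, a, b, c}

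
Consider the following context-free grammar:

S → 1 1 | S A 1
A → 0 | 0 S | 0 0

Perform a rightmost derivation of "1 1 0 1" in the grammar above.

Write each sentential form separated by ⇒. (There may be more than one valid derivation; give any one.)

S ⇒ S A 1 ⇒ S 0 1 ⇒ 1 1 0 1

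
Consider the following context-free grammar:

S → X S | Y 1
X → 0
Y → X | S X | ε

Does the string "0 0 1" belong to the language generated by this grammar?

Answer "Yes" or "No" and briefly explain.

Yes - a valid derivation exists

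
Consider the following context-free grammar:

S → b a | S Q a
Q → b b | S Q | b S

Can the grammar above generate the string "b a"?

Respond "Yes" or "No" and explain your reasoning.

Yes - a valid derivation exists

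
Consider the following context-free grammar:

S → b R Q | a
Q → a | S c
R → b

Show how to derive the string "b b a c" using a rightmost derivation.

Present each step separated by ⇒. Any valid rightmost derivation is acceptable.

S ⇒ b R Q ⇒ b R S c ⇒ b R a c ⇒ b b a c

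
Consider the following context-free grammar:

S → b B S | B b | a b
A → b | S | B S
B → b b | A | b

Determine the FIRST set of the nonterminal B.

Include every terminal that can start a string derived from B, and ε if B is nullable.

We compute FIRST(B) using the standard algorithm.
FIRST(A) = {a, b}
FIRST(B) = {a, b}
FIRST(S) = {a, b}
Therefore, FIRST(B) = {a, b}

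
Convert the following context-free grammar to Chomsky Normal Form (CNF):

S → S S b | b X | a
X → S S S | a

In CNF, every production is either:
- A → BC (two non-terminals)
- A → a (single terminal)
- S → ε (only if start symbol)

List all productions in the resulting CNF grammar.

TB → b; S → a; X → a; S → S X0; X0 → S TB; S → TB X; X → S X1; X1 → S S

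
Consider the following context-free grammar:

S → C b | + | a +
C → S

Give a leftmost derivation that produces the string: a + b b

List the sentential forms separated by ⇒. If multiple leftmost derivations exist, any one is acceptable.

S ⇒ C b ⇒ S b ⇒ C b b ⇒ S b b ⇒ a + b b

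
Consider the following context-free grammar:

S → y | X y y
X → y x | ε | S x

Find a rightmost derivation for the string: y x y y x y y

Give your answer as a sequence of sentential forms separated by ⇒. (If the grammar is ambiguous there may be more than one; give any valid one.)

S ⇒ X y y ⇒ S x y y ⇒ X y y x y y ⇒ y x y y x y y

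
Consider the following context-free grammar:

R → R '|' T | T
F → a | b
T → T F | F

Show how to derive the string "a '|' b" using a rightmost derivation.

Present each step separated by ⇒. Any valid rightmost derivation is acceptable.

R ⇒ R '|' T ⇒ R '|' F ⇒ R '|' b ⇒ T '|' b ⇒ F '|' b ⇒ a '|' b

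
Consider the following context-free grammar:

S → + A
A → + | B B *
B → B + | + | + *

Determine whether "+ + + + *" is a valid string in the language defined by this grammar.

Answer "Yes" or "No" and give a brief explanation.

Yes - a valid derivation exists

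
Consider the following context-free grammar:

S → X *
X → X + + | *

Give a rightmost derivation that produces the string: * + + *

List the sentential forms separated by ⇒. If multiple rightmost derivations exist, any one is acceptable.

S ⇒ X * ⇒ X + + * ⇒ * + + *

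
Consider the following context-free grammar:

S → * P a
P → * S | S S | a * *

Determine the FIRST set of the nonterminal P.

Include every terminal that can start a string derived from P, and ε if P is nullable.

We compute FIRST(P) using the standard algorithm.
FIRST(P) = {*, a}
FIRST(S) = {*}
Therefore, FIRST(P) = {*, a}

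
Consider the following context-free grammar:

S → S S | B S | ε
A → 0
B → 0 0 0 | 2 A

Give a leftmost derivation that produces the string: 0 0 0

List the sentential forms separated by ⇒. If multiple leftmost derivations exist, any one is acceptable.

S ⇒ S S ⇒ B S S ⇒ 0 0 0 S S ⇒ 0 0 0 S ⇒ 0 0 0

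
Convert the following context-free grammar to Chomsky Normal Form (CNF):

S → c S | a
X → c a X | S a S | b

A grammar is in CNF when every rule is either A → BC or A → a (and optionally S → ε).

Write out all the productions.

TC → c; S → a; TA → a; X → b; S → TC S; X → TC X0; X0 → TA X; X → S X1; X1 → TA S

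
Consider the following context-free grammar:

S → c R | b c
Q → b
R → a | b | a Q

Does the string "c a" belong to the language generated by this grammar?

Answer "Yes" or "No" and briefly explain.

Yes - a valid derivation exists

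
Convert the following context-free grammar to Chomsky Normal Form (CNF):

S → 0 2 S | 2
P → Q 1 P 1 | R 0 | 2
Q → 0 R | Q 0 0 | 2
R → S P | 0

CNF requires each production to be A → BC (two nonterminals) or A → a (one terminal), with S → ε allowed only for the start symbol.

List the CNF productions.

T0 → 0; T2 → 2; S → 2; T1 → 1; P → 2; Q → 2; R → 0; S → T0 X0; X0 → T2 S; P → Q X1; X1 → T1 X2; X2 → P T1; P → R T0; Q → T0 R; Q → Q X3; X3 → T0 T0; R → S P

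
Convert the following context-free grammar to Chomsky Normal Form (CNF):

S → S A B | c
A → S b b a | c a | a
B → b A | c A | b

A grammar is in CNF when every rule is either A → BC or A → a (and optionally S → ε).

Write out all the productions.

S → c; TB → b; TA → a; TC → c; A → a; B → b; S → S X0; X0 → A B; A → S X1; X1 → TB X2; X2 → TB TA; A → TC TA; B → TB A; B → TC A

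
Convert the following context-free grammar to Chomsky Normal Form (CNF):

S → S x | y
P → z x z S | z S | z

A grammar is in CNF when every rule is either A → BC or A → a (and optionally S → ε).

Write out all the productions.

TX → x; S → y; TZ → z; P → z; S → S TX; P → TZ X0; X0 → TX X1; X1 → TZ S; P → TZ S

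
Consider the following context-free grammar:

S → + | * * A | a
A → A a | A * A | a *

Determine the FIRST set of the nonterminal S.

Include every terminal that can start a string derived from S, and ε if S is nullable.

We compute FIRST(S) using the standard algorithm.
FIRST(A) = {a}
FIRST(S) = {*, +, a}
Therefore, FIRST(S) = {*, +, a}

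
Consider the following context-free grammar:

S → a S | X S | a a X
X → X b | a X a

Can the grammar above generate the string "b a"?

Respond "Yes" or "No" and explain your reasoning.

No - no valid derivation exists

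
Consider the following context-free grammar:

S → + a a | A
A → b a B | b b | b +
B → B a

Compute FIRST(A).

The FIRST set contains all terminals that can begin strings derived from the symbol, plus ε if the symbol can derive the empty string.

We compute FIRST(A) using the standard algorithm.
FIRST(A) = {b}
FIRST(B) = {}
FIRST(S) = {+, b}
Therefore, FIRST(A) = {b}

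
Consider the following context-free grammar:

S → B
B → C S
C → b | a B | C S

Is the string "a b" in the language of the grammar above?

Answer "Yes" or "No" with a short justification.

No - no valid derivation exists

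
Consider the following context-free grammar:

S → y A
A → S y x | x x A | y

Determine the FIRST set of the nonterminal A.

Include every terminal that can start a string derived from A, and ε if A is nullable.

We compute FIRST(A) using the standard algorithm.
FIRST(A) = {x, y}
FIRST(S) = {y}
Therefore, FIRST(A) = {x, y}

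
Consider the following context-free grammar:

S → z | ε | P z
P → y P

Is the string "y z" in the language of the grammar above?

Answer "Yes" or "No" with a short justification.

No - no valid derivation exists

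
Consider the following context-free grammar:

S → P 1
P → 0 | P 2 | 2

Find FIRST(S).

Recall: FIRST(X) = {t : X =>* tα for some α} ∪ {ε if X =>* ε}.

We compute FIRST(S) using the standard algorithm.
FIRST(P) = {0, 2}
FIRST(S) = {0, 2}
Therefore, FIRST(S) = {0, 2}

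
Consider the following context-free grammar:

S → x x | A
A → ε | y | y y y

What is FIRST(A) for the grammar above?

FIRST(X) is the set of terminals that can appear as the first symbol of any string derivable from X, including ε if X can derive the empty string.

We compute FIRST(A) using the standard algorithm.
FIRST(A) = {y, ε}
FIRST(S) = {x, y, ε}
Therefore, FIRST(A) = {y, ε}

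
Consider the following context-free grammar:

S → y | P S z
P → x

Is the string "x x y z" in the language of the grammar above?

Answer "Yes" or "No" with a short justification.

No - no valid derivation exists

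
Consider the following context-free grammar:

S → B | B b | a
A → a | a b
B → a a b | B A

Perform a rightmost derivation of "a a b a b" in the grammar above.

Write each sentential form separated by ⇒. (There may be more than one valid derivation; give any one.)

S ⇒ B ⇒ B A ⇒ B a b ⇒ a a b a b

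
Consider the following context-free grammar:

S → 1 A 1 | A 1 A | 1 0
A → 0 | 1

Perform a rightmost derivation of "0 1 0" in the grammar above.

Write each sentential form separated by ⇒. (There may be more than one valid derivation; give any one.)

S ⇒ A 1 A ⇒ A 1 0 ⇒ 0 1 0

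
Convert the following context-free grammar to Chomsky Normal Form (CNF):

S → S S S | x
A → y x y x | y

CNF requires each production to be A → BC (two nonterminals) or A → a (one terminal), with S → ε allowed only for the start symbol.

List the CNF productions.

S → x; TY → y; TX → x; A → y; S → S X0; X0 → S S; A → TY X1; X1 → TX X2; X2 → TY TX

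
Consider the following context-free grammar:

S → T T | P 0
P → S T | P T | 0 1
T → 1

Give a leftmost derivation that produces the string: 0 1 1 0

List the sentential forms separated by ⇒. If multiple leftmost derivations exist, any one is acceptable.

S ⇒ P 0 ⇒ P T 0 ⇒ 0 1 T 0 ⇒ 0 1 1 0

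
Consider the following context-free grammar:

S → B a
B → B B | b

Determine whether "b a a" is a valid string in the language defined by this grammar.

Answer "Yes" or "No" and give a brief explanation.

No - no valid derivation exists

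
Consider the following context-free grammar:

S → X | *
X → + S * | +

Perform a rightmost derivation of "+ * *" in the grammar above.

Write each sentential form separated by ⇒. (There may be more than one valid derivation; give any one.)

S ⇒ X ⇒ + S * ⇒ + * *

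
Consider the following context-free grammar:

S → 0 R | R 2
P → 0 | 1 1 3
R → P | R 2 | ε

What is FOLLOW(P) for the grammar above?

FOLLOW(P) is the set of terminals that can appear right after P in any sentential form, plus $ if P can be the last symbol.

We compute FOLLOW(P) using the standard algorithm.
FOLLOW(S) starts with {$}.
FIRST(P) = {0, 1}
FIRST(R) = {0, 1, 2, ε}
FIRST(S) = {0, 1, 2}
FOLLOW(P) = {$, 2}
FOLLOW(R) = {$, 2}
FOLLOW(S) = {$}
Therefore, FOLLOW(P) = {$, 2}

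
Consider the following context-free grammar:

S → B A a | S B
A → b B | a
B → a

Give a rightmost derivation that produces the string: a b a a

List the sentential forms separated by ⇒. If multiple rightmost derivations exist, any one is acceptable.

S ⇒ B A a ⇒ B b B a ⇒ B b a a ⇒ a b a a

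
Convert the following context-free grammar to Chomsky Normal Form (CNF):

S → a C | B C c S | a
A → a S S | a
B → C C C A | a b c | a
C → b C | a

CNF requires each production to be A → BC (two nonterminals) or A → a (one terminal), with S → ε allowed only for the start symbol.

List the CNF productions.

TA → a; TC → c; S → a; A → a; TB → b; B → a; C → a; S → TA C; S → B X0; X0 → C X1; X1 → TC S; A → TA X2; X2 → S S; B → C X3; X3 → C X4; X4 → C A; B → TA X5; X5 → TB TC; C → TB C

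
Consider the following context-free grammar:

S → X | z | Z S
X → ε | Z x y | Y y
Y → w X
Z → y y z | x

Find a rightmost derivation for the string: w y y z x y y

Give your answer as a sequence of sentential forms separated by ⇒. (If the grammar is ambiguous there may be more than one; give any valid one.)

S ⇒ X ⇒ Y y ⇒ w X y ⇒ w Z x y y ⇒ w y y z x y y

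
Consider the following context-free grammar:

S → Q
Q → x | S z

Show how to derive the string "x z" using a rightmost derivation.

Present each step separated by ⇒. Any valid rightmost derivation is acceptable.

S ⇒ Q ⇒ S z ⇒ Q z ⇒ x z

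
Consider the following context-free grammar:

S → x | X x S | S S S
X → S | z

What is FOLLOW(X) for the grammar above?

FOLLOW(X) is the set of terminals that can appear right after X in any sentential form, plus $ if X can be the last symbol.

We compute FOLLOW(X) using the standard algorithm.
FOLLOW(S) starts with {$}.
FIRST(S) = {x, z}
FIRST(X) = {x, z}
FOLLOW(S) = {$, x, z}
FOLLOW(X) = {x}
Therefore, FOLLOW(X) = {x}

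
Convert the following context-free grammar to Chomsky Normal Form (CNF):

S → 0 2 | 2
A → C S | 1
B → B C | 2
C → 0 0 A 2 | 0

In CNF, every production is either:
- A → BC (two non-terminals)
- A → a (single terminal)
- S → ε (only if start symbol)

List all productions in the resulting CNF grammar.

T0 → 0; T2 → 2; S → 2; A → 1; B → 2; C → 0; S → T0 T2; A → C S; B → B C; C → T0 X0; X0 → T0 X1; X1 → A T2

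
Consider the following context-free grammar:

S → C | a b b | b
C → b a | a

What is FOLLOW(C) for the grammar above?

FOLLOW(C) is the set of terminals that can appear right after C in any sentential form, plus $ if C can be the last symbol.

We compute FOLLOW(C) using the standard algorithm.
FOLLOW(S) starts with {$}.
FIRST(C) = {a, b}
FIRST(S) = {a, b}
FOLLOW(C) = {$}
FOLLOW(S) = {$}
Therefore, FOLLOW(C) = {$}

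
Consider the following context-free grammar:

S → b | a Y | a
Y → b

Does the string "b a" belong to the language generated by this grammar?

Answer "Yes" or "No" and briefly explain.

No - no valid derivation exists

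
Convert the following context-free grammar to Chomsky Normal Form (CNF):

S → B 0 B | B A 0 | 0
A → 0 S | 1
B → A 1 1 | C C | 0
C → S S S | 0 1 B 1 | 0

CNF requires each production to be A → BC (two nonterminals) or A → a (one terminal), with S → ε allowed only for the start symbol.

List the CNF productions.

T0 → 0; S → 0; A → 1; T1 → 1; B → 0; C → 0; S → B X0; X0 → T0 B; S → B X1; X1 → A T0; A → T0 S; B → A X2; X2 → T1 T1; B → C C; C → S X3; X3 → S S; C → T0 X4; X4 → T1 X5; X5 → B T1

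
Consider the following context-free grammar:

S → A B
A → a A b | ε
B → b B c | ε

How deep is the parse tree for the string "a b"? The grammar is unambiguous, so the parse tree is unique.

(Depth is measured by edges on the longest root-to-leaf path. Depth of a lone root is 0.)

3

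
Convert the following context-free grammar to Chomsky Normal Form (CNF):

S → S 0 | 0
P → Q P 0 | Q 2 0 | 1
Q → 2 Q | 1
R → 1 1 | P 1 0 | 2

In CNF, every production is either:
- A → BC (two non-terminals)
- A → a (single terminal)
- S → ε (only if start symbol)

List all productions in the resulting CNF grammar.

T0 → 0; S → 0; T2 → 2; P → 1; Q → 1; T1 → 1; R → 2; S → S T0; P → Q X0; X0 → P T0; P → Q X1; X1 → T2 T0; Q → T2 Q; R → T1 T1; R → P X2; X2 → T1 T0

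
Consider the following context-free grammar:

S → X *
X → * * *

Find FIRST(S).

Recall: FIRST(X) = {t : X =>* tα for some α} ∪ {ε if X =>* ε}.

We compute FIRST(S) using the standard algorithm.
FIRST(S) = {*}
FIRST(X) = {*}
Therefore, FIRST(S) = {*}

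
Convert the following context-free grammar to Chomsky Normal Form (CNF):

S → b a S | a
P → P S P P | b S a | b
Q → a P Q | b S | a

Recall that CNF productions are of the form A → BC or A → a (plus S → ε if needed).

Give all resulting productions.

TB → b; TA → a; S → a; P → b; Q → a; S → TB X0; X0 → TA S; P → P X1; X1 → S X2; X2 → P P; P → TB X3; X3 → S TA; Q → TA X4; X4 → P Q; Q → TB S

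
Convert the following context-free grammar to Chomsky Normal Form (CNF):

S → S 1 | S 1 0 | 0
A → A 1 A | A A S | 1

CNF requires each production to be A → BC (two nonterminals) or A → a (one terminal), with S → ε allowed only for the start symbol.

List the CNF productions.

T1 → 1; T0 → 0; S → 0; A → 1; S → S T1; S → S X0; X0 → T1 T0; A → A X1; X1 → T1 A; A → A X2; X2 → A S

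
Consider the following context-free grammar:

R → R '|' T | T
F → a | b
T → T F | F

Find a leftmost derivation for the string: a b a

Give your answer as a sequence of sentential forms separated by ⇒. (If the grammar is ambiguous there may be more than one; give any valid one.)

R ⇒ T ⇒ T F ⇒ T F F ⇒ F F F ⇒ a F F ⇒ a b F ⇒ a b a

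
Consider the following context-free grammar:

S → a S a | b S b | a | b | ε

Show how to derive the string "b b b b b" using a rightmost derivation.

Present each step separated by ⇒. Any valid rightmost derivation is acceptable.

S ⇒ b S b ⇒ b b S b b ⇒ b b b b b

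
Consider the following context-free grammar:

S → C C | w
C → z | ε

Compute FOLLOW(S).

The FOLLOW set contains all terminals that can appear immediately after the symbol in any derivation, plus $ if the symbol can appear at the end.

We compute FOLLOW(S) using the standard algorithm.
FOLLOW(S) starts with {$}.
FIRST(C) = {z, ε}
FIRST(S) = {w, z, ε}
FOLLOW(C) = {$, z}
FOLLOW(S) = {$}
Therefore, FOLLOW(S) = {$}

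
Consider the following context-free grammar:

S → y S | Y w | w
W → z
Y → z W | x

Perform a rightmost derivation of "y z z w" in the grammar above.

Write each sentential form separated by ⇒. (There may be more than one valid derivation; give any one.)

S ⇒ y S ⇒ y Y w ⇒ y z W w ⇒ y z z w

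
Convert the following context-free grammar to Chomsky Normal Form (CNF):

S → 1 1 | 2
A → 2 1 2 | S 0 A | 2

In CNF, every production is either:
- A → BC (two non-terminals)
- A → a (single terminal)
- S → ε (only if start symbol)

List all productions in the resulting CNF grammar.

T1 → 1; S → 2; T2 → 2; T0 → 0; A → 2; S → T1 T1; A → T2 X0; X0 → T1 T2; A → S X1; X1 → T0 A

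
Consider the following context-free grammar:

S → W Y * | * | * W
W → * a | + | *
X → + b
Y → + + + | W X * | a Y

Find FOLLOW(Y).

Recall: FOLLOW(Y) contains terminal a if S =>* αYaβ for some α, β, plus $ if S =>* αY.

We compute FOLLOW(Y) using the standard algorithm.
FOLLOW(S) starts with {$}.
FIRST(S) = {*, +}
FIRST(W) = {*, +}
FIRST(X) = {+}
FIRST(Y) = {*, +, a}
FOLLOW(S) = {$}
FOLLOW(W) = {$, *, +, a}
FOLLOW(X) = {*}
FOLLOW(Y) = {*}
Therefore, FOLLOW(Y) = {*}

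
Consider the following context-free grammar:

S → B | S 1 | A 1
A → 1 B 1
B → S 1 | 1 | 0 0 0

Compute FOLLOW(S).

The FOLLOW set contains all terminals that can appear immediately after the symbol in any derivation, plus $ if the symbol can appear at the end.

We compute FOLLOW(S) using the standard algorithm.
FOLLOW(S) starts with {$}.
FIRST(A) = {1}
FIRST(B) = {0, 1}
FIRST(S) = {0, 1}
FOLLOW(A) = {1}
FOLLOW(B) = {$, 1}
FOLLOW(S) = {$, 1}
Therefore, FOLLOW(S) = {$, 1}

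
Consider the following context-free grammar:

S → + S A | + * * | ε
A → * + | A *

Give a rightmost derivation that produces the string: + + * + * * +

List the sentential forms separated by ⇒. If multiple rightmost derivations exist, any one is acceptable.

S ⇒ + S A ⇒ + S * + ⇒ + + S A * + ⇒ + + S A * * + ⇒ + + S * + * * + ⇒ + + * + * * +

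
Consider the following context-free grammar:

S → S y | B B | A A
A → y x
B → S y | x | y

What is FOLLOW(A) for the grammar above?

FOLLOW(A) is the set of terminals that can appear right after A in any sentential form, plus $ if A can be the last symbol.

We compute FOLLOW(A) using the standard algorithm.
FOLLOW(S) starts with {$}.
FIRST(A) = {y}
FIRST(B) = {x, y}
FIRST(S) = {x, y}
FOLLOW(A) = {$, y}
FOLLOW(B) = {$, x, y}
FOLLOW(S) = {$, y}
Therefore, FOLLOW(A) = {$, y}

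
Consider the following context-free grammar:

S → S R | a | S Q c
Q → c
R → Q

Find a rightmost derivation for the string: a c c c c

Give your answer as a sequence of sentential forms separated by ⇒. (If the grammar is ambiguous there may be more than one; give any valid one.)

S ⇒ S Q c ⇒ S c c ⇒ S Q c c c ⇒ S c c c c ⇒ a c c c c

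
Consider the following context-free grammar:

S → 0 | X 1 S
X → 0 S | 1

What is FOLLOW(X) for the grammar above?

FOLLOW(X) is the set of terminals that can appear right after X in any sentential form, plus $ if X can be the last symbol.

We compute FOLLOW(X) using the standard algorithm.
FOLLOW(S) starts with {$}.
FIRST(S) = {0, 1}
FIRST(X) = {0, 1}
FOLLOW(S) = {$, 1}
FOLLOW(X) = {1}
Therefore, FOLLOW(X) = {1}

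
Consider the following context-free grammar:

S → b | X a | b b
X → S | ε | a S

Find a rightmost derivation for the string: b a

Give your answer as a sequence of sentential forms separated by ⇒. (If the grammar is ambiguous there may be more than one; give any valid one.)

S ⇒ X a ⇒ S a ⇒ b a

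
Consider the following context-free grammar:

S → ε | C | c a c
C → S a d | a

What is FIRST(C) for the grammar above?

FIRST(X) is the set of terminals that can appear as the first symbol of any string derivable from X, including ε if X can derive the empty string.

We compute FIRST(C) using the standard algorithm.
FIRST(C) = {a, c}
FIRST(S) = {a, c, ε}
Therefore, FIRST(C) = {a, c}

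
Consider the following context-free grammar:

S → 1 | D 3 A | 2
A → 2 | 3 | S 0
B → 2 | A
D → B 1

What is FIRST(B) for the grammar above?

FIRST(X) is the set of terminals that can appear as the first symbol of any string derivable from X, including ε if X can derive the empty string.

We compute FIRST(B) using the standard algorithm.
FIRST(A) = {1, 2, 3}
FIRST(B) = {1, 2, 3}
FIRST(D) = {1, 2, 3}
FIRST(S) = {1, 2, 3}
Therefore, FIRST(B) = {1, 2, 3}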